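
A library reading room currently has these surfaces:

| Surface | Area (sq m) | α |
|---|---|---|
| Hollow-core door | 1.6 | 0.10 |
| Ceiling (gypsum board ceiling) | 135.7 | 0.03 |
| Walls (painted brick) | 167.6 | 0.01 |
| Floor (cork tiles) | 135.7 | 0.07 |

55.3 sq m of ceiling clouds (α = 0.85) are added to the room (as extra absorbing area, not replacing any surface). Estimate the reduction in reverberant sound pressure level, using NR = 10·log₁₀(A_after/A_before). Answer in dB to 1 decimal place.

Total absorption A_before = 1.6×0.10 + 135.7×0.03 + 167.6×0.01 + 135.7×0.07
  = 0.160 + 4.071 + 1.676 + 9.499 = 15.406 sq m sabins.
Treatment contributes 55.3·0.85 = 47.005 sabins.
A_after = 15.406 + 47.005 = 62.411 sabins.
NR = 10·log₁₀(62.411/15.406) = 6.1 dB.

6.1 dB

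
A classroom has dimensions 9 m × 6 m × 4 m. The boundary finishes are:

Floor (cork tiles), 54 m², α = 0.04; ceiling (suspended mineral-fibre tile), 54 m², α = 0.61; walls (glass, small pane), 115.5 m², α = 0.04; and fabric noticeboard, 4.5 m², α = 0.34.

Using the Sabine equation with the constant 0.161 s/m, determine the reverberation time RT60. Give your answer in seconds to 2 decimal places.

A = Σ Sᵢαᵢ = 54*0.04 + 54*0.61 + 115.5*0.04 + 4.5*0.34 = 41.250 sabins.
V = 9·6·4 = 216 m³.
T = 0.161 V/A = 0.161·216/41.250 = 0.84 s.

0.84 sec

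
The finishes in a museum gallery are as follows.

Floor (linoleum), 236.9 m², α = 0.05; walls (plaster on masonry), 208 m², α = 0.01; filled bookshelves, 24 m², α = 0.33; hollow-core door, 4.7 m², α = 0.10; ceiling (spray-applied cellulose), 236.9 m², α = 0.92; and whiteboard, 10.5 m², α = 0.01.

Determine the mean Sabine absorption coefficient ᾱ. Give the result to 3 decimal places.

Total surface area S = 721.0 m².
Σ(Sᵢαᵢ) = 236.9·0.05 + 208·0.01 + 24·0.33 + 4.7·0.10 + 236.9·0.92 + 10.5·0.01 = 240.368.
ᾱ = 240.368 / 721.0 = 0.333.

0.333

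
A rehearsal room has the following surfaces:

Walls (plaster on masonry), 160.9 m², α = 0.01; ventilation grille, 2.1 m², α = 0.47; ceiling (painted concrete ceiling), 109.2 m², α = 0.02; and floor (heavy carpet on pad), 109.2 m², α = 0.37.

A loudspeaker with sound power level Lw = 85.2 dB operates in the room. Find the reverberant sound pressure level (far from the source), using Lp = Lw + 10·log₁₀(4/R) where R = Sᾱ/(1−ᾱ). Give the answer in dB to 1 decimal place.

A = 45.184 sabins; S = 381.4 m².
ᾱ = 0.1185, so room constant R = A/(1−ᾱ) = 51.258 m².
Lp = 85.2 + 10·log₁₀(4/51.258) = 85.2 + (-11.08) = 74.1 dB.

74.1 dB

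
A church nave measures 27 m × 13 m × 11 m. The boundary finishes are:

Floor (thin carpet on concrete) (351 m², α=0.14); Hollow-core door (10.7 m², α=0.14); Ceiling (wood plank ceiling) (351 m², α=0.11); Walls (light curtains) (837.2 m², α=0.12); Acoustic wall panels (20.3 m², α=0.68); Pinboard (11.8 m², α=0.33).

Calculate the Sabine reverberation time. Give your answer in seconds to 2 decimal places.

A = Σ Sᵢαᵢ = 351·0.14 + 10.7·0.14 + 351·0.11 + 837.2·0.12 + 20.3·0.68 + 11.8·0.33 = 207.410 sabins.
V = 27·13·11 = 3861 m³.
T = 0.161 V/A = 0.161·3861/207.410 = 3.00 s.

3.00 sec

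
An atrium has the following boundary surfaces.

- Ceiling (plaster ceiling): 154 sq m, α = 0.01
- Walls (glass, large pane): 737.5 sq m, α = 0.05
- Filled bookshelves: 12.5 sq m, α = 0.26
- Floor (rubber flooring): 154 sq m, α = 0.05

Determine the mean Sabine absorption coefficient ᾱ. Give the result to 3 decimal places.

Total surface area S = 1058.0 sq m.
Weighted sum Σ Sα = 49.365.
ᾱ = A/S = 0.047.

0.047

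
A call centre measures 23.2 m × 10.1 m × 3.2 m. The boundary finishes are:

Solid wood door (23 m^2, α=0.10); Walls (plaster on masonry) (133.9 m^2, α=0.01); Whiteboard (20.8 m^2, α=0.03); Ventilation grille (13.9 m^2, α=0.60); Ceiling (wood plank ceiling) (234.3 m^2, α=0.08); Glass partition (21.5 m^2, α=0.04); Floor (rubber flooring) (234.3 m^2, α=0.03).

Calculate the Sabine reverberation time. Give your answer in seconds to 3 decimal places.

Total absorption A = 23*0.10 + 133.9*0.01 + 20.8*0.03 + 13.9*0.60 + 234.3*0.08 + 21.5*0.04 + 234.3*0.03
  = 2.300 + 1.339 + 0.624 + 8.340 + 18.744 + 0.860 + 7.029 = 39.236 m^2 sabins.
Room volume: 749.824 m³.
RT60 = 0.161 · V / A = 0.161 × 749.824 / 39.236 = 3.077 s.

3.077 seconds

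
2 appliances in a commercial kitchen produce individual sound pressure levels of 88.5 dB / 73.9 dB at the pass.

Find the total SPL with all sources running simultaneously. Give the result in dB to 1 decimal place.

88.6 dB

Σ 10^(Lᵢ/10) = 7.325e+08.
Back to dB: 10·log₁₀ Σ = 88.6 dB.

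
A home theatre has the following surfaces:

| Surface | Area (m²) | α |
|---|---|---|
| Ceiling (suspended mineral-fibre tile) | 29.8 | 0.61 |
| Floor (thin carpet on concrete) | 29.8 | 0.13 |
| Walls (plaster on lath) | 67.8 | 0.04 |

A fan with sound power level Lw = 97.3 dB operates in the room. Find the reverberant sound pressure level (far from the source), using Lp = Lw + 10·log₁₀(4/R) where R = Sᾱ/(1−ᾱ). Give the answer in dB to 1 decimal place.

88.4 dB

Σ(Sᵢαᵢ) = 29.8·0.61 + 29.8·0.13 + 67.8·0.04 = 24.764; total area S = 127.4 m².
ᾱ = 0.1944, so room constant R = A/(1−ᾱ) = 30.740 m².
Lp = 97.3 + 10·log₁₀(4/30.740) = 97.3 + (-8.86) = 88.4 dB.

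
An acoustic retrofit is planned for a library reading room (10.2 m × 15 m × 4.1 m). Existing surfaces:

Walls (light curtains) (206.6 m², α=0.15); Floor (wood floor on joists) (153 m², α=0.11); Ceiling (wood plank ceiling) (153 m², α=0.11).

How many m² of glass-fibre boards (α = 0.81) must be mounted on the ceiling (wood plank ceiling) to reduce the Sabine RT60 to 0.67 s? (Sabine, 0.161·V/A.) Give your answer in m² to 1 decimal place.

123.0

Summing Sᵢαᵢ: 30.990 + 16.830 + 16.830 → A₁ = 64.650 sabins.
V = 627.3 m³. Target absorption A₂ = 0.161 × 627.3 / 0.67 = 150.739 sabins.
Absorption to add: 150.739 − 64.650 = 86.089 sabins.
Net gain per m²: Δα = 0.81 − 0.11 = 0.70.
Panel area = 86.089 / 0.70 = 123.0 m².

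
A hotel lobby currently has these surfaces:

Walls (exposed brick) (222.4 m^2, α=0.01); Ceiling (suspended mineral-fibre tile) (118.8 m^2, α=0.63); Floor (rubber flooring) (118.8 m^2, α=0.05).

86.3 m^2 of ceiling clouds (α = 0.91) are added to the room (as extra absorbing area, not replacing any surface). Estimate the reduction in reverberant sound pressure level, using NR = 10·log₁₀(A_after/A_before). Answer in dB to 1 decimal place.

A_before = Σ Sᵢαᵢ = 222.4×0.01 + 118.8×0.63 + 118.8×0.05 = 83.008 sabins.
Added absorption = 86.3 × 0.91 = 78.533 sabins.
New total A_after = 161.541 sabins.
NR = 10·log₁₀(161.541/83.008) = 2.9 dB.

2.9 dB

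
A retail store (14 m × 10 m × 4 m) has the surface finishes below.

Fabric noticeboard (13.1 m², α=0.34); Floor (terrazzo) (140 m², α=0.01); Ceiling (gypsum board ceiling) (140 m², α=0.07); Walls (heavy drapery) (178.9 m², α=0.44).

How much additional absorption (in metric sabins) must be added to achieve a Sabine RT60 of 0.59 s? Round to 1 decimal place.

58.4 sabins

Equivalent absorption area: A₁ = 13.1*0.34 + 140*0.01 + 140*0.07 + 178.9*0.44 = 94.370 m².
V = 560 m³. Required absorption A₂ = 0.161 × 560 / 0.59 = 152.814 sabins.
ΔA = A₂ − A₁ = 152.814 − 94.370 = 58.4 sabins.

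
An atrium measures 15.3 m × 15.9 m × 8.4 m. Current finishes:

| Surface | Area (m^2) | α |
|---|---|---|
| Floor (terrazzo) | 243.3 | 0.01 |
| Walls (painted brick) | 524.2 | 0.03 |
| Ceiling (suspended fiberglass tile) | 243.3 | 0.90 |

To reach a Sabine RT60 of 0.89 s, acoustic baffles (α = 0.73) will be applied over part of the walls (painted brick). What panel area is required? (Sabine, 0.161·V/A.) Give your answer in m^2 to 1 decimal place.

Total absorption A₁ = 243.3·0.01 + 524.2·0.03 + 243.3·0.90
  = 2.433 + 15.726 + 218.970 = 237.129 m^2 sabins.
V = 2043.468 m³. Target absorption A₂ = 0.161 × 2043.468 / 0.89 = 369.661 sabins.
Absorption to add: 369.661 − 237.129 = 132.532 sabins.
Net gain per m^2: Δα = 0.73 − 0.03 = 0.70.
Panel area = 132.532 / 0.70 = 189.3 m^2.

189.3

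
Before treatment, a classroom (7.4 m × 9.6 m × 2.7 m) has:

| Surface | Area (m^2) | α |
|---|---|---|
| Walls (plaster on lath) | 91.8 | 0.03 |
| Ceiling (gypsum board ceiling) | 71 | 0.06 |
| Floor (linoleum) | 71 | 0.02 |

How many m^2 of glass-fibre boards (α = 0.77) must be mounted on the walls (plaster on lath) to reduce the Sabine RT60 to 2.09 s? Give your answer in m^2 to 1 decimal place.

A₁ = Σ Sᵢαᵢ = 91.8*0.03 + 71*0.06 + 71*0.02 = 8.434 sabins.
Required A₂ = 0.161·191.808/2.09 = 14.776 sabins.
ΔA needed = 14.776 − 8.434 = 6.342 sabins.
Each m^2 of panel replacing the walls (plaster on lath) adds (0.77 − 0.03) = 0.74 sabins.
Panel area = 6.342 / 0.74 = 8.6 m^2.

8.6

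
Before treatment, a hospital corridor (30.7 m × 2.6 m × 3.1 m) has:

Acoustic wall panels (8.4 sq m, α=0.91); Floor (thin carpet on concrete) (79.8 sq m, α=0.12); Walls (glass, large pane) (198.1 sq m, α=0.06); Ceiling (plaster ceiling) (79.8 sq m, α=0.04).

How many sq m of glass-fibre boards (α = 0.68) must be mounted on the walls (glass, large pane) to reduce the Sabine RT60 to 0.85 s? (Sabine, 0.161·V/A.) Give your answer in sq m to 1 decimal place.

23.5

Total absorption A₁ = 8.4×0.91 + 79.8×0.12 + 198.1×0.06 + 79.8×0.04
  = 7.644 + 9.576 + 11.886 + 3.192 = 32.298 sq m sabins.
V = 247.442 m³. Target absorption A₂ = 0.161 × 247.442 / 0.85 = 46.868 sabins.
Absorption to add: 46.868 − 32.298 = 14.570 sabins.
Each sq m of panel replacing the walls (glass, large pane) adds (0.68 − 0.06) = 0.62 sabins.
Area = ΔA/Δα = 14.570/0.62 = 23.5 sq m.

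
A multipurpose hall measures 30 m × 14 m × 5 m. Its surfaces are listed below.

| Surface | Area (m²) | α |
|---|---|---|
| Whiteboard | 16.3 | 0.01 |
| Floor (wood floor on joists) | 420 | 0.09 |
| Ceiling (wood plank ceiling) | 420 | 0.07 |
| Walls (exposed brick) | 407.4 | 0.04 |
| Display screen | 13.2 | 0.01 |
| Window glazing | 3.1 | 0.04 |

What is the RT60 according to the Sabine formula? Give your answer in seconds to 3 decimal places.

Equivalent absorption area: A = 16.3*0.01 + 420*0.09 + 420*0.07 + 407.4*0.04 + 13.2*0.01 + 3.1*0.04 = 83.915 m².
V = 30·14·5 = 2100 m³.
RT60 = 0.161 · V / A = 0.161 × 2100 / 83.915 = 4.029 s.

4.029 sec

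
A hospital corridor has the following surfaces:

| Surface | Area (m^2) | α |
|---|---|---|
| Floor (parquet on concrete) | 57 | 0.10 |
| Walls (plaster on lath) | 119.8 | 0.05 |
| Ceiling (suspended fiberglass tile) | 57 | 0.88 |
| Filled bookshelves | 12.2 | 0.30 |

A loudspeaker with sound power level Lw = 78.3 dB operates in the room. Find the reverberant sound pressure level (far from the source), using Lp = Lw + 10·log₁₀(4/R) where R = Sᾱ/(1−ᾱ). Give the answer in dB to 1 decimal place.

Σ(Sᵢαᵢ) = 57×0.10 + 119.8×0.05 + 57×0.88 + 12.2×0.30 = 65.510; total area S = 246.0 m^2.
ᾱ = 0.2663, so room constant R = A/(1−ᾱ) = 89.287 m^2.
Lp = Lw + 10 log₁₀(4/R) = 78.3 -13.49 = 64.8 dB.

64.8 dB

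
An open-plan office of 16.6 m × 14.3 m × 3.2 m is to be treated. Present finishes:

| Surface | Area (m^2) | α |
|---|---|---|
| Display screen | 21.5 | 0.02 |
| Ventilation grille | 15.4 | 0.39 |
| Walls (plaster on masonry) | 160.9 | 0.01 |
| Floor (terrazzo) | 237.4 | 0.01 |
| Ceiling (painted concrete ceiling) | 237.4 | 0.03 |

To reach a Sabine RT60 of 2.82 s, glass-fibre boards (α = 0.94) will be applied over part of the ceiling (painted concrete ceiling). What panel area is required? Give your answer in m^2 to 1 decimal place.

Summing Sᵢαᵢ: 0.430 + 6.006 + 1.609 + 2.374 + 7.122 → A₁ = 17.541 sabins.
Required A₂ = 0.161·759.616/2.82 = 43.368 sabins.
ΔA needed = 43.368 − 17.541 = 25.827 sabins.
Each m^2 of panel replacing the ceiling (painted concrete ceiling) adds (0.94 − 0.03) = 0.91 sabins.
Panel area = 25.827 / 0.91 = 28.4 m^2.

28.4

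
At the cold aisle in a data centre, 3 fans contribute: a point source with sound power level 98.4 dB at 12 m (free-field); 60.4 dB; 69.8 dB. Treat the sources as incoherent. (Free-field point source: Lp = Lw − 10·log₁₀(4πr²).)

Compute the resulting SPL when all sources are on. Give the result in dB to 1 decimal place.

71.6 dB

Source at 12 m: Lp = 98.4 − 10·log₁₀(4π·12²) = 98.4 − 10·log₁₀(1809.557) = 65.8 dB.
Σ 10^(Lᵢ/10) = 1.445e+07.
L_total = 10·log₁₀(1.445e+07) = 71.6 dB.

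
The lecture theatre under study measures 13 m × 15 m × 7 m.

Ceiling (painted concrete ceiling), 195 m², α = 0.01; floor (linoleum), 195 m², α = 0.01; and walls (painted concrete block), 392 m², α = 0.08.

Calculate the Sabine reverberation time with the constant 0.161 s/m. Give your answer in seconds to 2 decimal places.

6.23 s

Total absorption A = 195×0.01 + 195×0.01 + 392×0.08
  = 1.950 + 1.950 + 31.360 = 35.260 m² sabins.
V = 13·15·7 = 1365 m³.
Sabine: RT60 = 0.161 × 1365 / 35.260 = 6.23 s.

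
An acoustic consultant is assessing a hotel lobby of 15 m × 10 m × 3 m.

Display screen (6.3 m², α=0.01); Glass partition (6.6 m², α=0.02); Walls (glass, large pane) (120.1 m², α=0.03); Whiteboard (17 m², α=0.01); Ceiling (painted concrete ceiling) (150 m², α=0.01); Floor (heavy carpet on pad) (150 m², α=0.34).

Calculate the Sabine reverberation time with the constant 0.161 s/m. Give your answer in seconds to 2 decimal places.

A = Σ Sᵢαᵢ = 6.3·0.01 + 6.6·0.02 + 120.1·0.03 + 17·0.01 + 150·0.01 + 150·0.34 = 56.468 sabins.
Volume V = 15 × 10 × 3 = 450 m³.
Sabine: RT60 = 0.161 × 450 / 56.468 = 1.28 s.

1.28 sec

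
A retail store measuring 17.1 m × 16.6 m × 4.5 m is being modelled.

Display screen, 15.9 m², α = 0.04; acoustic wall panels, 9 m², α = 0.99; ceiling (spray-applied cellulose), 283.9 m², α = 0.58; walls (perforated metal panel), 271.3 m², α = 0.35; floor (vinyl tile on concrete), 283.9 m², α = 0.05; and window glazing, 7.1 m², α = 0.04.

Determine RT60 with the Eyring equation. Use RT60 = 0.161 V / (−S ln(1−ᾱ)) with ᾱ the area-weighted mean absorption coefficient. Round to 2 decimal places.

0.60 s

S = Σ Sᵢ = 871.1 m².
Absorption A = 15.9·0.04 + 9·0.99 + 283.9·0.58 + 271.3·0.35 + 283.9·0.05 + 7.1·0.04 = 283.642 sabins.
Mean coefficient ᾱ = A/S = 0.3256.
Eyring denominator: −S ln(1−ᾱ) = 343.154.
V = 17.1 × 16.6 × 4.5 = 1277.37 m³.
RT60 = 0.161 × 1277.37 / 343.154 = 0.60 s.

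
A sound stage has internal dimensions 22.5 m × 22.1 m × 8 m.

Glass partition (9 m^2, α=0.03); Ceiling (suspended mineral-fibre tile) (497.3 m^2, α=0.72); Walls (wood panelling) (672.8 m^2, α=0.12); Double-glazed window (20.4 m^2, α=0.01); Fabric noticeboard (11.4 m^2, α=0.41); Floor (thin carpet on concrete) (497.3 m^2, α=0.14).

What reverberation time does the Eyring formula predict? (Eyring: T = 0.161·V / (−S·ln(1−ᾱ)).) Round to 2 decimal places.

1.05 s

S = Σ Sᵢ = 1708.2 m^2.
Σ(Sᵢαᵢ) = 9×0.03 + 497.3×0.72 + 672.8×0.12 + 20.4×0.01 + 11.4×0.41 + 497.3×0.14 = 513.562.
ᾱ = 513.562 / 1708.2 = 0.3006.
Eyring denominator: −S ln(1−ᾱ) = 610.737.
V = 22.5 × 22.1 × 8 = 3978 m³.
RT60 = 0.161 × 3978 / 610.737 = 1.05 s.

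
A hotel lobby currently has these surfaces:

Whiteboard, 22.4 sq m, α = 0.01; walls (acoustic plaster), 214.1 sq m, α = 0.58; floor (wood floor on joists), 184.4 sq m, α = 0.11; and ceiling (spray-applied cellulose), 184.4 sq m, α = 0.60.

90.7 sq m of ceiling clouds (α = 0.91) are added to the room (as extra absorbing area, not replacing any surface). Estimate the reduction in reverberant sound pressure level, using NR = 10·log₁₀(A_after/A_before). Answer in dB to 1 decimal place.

1.2 dB

Summing Sᵢαᵢ: 0.224 + 124.178 + 20.284 + 110.640 → A_before = 255.326 sabins.
Added absorption = 90.7 × 0.91 = 82.537 sabins.
A_after = 255.326 + 82.537 = 337.863 sabins.
Reduction = 10 log₁₀(A_after/A_before) = 10 log₁₀(1.3233) = 1.2 dB.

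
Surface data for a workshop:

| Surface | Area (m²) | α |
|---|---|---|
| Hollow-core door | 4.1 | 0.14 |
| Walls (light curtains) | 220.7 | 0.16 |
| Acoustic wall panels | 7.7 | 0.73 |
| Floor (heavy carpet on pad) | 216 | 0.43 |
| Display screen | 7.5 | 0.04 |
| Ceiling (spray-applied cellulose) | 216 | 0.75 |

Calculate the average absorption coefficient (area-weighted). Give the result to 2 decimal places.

0.44

Total surface area S = 672.0 m².
Σ(Sᵢαᵢ) = 4.1*0.14 + 220.7*0.16 + 7.7*0.73 + 216*0.43 + 7.5*0.04 + 216*0.75 = 296.687.
ᾱ = A/S = 0.44.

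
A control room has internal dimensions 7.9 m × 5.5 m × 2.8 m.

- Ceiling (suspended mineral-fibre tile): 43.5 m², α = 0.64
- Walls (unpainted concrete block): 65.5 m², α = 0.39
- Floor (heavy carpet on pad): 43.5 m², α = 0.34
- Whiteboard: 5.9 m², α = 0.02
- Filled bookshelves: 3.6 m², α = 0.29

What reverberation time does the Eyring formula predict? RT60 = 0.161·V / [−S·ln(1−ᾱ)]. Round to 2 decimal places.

0.22 sec

Total surface area S = 43.5 + 65.5 + 43.5 + 5.9 + 3.6 = 162.0 m².
Absorption A = 43.5×0.64 + 65.5×0.39 + 43.5×0.34 + 5.9×0.02 + 3.6×0.29 = 69.337 sabins.
Mean coefficient ᾱ = A/S = 0.4280.
Eyring denominator: −S ln(1−ᾱ) = 90.496.
V = 7.9 × 5.5 × 2.8 = 121.66 m³.
T = 0.161·V/[−S·ln(1−ᾱ)] = 0.161·121.66/90.496 = 0.22 s.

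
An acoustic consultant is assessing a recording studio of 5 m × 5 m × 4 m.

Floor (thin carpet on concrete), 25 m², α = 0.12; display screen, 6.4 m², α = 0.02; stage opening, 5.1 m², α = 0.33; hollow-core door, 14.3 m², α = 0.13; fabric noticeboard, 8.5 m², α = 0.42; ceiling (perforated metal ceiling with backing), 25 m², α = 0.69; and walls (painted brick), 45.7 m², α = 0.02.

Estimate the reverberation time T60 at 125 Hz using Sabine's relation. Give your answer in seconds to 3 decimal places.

0.567 s

A = Σ Sᵢαᵢ = 25×0.12 + 6.4×0.02 + 5.1×0.33 + 14.3×0.13 + 8.5×0.42 + 25×0.69 + 45.7×0.02 = 28.404 sabins.
V = 5·5·4 = 100 m³.
T = 0.161 V/A = 0.161·100/28.404 = 0.567 s.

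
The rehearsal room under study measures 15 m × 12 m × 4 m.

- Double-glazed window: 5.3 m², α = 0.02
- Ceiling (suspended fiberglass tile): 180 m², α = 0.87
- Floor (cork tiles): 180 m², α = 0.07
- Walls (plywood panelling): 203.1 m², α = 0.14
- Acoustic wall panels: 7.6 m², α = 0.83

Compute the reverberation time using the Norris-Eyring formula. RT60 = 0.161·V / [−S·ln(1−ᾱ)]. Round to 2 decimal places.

0.46 s

Total surface area S = 5.3 + 180 + 180 + 203.1 + 7.6 = 576.0 m².
Σ(Sᵢαᵢ) = 5.3·0.02 + 180·0.87 + 180·0.07 + 203.1·0.14 + 7.6·0.83 = 204.048.
ᾱ = 204.048 / 576.0 = 0.3543.
Eyring denominator: −S ln(1−ᾱ) = 251.954.
V = 15 × 12 × 4 = 720 m³.
RT60 = 0.161 × 720 / 251.954 = 0.46 s.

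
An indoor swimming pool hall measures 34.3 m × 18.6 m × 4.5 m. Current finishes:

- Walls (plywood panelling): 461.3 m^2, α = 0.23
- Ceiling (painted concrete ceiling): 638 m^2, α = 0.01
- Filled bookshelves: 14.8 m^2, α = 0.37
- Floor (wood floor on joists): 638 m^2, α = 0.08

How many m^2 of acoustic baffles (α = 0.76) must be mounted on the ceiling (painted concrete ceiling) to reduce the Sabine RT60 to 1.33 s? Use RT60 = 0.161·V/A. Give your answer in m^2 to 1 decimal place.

238.0

Summing Sᵢαᵢ: 106.099 + 6.380 + 5.476 + 51.040 → A₁ = 168.995 sabins.
V = 2870.91 m³. Target absorption A₂ = 0.161 × 2870.91 / 1.33 = 347.531 sabins.
ΔA needed = 347.531 − 168.995 = 178.536 sabins.
Net gain per m^2: Δα = 0.76 − 0.01 = 0.75.
Area = ΔA/Δα = 178.536/0.75 = 238.0 m^2.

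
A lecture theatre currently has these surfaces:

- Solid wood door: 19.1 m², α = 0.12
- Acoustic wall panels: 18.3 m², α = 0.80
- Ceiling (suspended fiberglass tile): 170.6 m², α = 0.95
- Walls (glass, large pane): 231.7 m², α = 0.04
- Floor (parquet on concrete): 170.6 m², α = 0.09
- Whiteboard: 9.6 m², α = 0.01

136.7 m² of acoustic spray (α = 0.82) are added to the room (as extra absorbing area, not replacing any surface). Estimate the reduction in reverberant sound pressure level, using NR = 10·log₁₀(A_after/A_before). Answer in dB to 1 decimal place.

1.9 dB

Equivalent absorption area: A_before = 19.1*0.12 + 18.3*0.80 + 170.6*0.95 + 231.7*0.04 + 170.6*0.09 + 9.6*0.01 = 203.720 m².
Treatment contributes 136.7·0.82 = 112.094 sabins.
A_after = 203.720 + 112.094 = 315.814 sabins.
NR = 10·log₁₀(315.814/203.720) = 1.9 dB.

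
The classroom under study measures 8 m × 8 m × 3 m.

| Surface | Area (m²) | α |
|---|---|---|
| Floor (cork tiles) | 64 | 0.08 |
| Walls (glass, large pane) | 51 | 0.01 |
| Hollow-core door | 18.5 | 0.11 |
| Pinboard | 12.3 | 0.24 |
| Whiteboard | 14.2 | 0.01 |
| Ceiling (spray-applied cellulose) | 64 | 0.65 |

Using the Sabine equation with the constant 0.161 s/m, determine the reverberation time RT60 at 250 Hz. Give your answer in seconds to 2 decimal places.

Summing Sᵢαᵢ: 5.120 + 0.510 + 2.035 + 2.952 + 0.142 + 41.600 → A = 52.359 sabins.
V = 8·8·3 = 192 m³.
Sabine: RT60 = 0.161 × 192 / 52.359 = 0.59 s.

0.59 s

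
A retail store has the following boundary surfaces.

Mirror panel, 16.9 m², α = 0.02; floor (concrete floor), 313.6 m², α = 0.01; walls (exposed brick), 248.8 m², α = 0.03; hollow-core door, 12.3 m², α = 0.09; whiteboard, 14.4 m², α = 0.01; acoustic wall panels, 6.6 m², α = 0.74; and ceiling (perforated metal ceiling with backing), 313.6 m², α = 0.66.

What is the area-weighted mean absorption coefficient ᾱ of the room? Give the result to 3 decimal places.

0.242

Total surface area S = 926.2 m².
A = 16.9×0.02 + 313.6×0.01 + 248.8×0.03 + 12.3×0.09 + 14.4×0.01 + 6.6×0.74 + 313.6×0.66 = 224.049 sabins.
ᾱ = 224.049 / 926.2 = 0.242.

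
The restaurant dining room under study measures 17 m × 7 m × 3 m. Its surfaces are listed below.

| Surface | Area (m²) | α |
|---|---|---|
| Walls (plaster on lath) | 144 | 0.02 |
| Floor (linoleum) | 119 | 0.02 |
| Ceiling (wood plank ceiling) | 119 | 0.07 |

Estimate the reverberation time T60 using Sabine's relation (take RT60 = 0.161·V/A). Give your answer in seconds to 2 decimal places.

Total absorption A = 144×0.02 + 119×0.02 + 119×0.07
  = 2.880 + 2.380 + 8.330 = 13.590 m² sabins.
Volume V = 17 × 7 × 3 = 357 m³.
T = 0.161 V/A = 0.161·357/13.590 = 4.23 s.

4.23 s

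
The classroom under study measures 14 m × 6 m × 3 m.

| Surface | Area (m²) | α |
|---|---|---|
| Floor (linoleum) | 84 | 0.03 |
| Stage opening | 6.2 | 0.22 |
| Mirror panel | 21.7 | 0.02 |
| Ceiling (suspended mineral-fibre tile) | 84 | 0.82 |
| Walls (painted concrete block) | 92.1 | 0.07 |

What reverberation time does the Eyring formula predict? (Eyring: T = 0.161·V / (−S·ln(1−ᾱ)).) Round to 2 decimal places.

0.44 s

Total surface area S = 84 + 6.2 + 21.7 + 84 + 92.1 = 288.0 m².
Σ(Sᵢαᵢ) = 84×0.03 + 6.2×0.22 + 21.7×0.02 + 84×0.82 + 92.1×0.07 = 79.645.
ᾱ = 79.645 / 288.0 = 0.2765.
−S·ln(1−ᾱ) = −288.0 × ln(1 − 0.2765) = 93.213.
V = 14 × 6 × 3 = 252 m³.
T = 0.161·V/[−S·ln(1−ᾱ)] = 0.161·252/93.213 = 0.44 s.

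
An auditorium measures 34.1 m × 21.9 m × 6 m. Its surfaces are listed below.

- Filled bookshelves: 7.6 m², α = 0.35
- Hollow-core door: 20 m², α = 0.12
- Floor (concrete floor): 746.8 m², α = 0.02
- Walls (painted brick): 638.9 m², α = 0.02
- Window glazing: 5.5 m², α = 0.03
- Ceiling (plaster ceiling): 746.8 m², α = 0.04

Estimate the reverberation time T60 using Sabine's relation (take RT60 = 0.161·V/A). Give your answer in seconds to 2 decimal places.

11.49 sec

A = Σ Sᵢαᵢ = 7.6·0.35 + 20·0.12 + 746.8·0.02 + 638.9·0.02 + 5.5·0.03 + 746.8·0.04 = 62.811 sabins.
Volume V = 34.1 × 21.9 × 6 = 4480.74 m³.
Sabine: RT60 = 0.161 × 4480.74 / 62.811 = 11.49 s.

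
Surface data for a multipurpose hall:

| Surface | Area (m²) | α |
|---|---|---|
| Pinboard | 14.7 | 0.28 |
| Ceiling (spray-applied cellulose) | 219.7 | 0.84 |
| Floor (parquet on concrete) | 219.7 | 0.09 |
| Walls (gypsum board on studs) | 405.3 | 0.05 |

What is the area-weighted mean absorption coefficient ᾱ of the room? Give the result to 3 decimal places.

S = Σ Sᵢ = 14.7 + 219.7 + 219.7 + 405.3 = 859.4 m².
Weighted sum Σ Sα = 228.702.
ᾱ = 228.702 / 859.4 = 0.266.

0.266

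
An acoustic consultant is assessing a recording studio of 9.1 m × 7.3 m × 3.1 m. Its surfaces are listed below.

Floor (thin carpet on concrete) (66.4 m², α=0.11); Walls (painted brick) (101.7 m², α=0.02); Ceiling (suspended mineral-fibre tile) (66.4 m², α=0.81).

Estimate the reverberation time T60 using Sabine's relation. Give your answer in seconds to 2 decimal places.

0.53 sec

A = Σ Sᵢαᵢ = 66.4×0.11 + 101.7×0.02 + 66.4×0.81 = 63.122 sabins.
Volume V = 9.1 × 7.3 × 3.1 = 205.933 m³.
T = 0.161 V/A = 0.161·205.933/63.122 = 0.53 s.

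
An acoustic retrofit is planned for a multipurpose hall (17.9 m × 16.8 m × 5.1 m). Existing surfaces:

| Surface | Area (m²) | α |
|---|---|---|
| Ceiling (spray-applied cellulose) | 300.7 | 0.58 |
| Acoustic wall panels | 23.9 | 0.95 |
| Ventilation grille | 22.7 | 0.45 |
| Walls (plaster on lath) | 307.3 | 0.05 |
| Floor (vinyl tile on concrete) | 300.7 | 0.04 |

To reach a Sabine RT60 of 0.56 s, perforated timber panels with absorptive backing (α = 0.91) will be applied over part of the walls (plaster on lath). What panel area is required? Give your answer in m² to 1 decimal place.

239.8

Summing Sᵢαᵢ: 174.406 + 22.705 + 10.215 + 15.365 + 12.028 → A₁ = 234.719 sabins.
Required A₂ = 0.161·1533.672/0.56 = 440.931 sabins.
ΔA needed = 440.931 − 234.719 = 206.212 sabins.
Net gain per m²: Δα = 0.91 − 0.05 = 0.86.
Area = ΔA/Δα = 206.212/0.86 = 239.8 m².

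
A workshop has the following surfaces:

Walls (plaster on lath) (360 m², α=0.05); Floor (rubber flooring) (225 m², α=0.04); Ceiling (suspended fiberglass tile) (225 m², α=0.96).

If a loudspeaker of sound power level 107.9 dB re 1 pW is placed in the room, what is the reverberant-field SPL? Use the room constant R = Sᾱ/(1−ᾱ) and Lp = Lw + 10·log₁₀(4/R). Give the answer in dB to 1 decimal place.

88.5 dB

A = 243.000 sabins; S = 810.0 m².
ᾱ = 243.000/810.0 = 0.3000; R = Sᾱ/(1−ᾱ) = 243.000/(1−0.3000) = 347.143 m².
Lp = 107.9 + 10·log₁₀(4/347.143) = 107.9 + (-19.38) = 88.5 dB.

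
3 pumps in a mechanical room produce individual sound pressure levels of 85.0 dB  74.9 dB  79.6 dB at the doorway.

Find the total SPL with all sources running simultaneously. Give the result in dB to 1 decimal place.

86.4 dB

Σ 10^(Lᵢ/10) = 4.383e+08.
Back to dB: 10·log₁₀ Σ = 86.4 dB.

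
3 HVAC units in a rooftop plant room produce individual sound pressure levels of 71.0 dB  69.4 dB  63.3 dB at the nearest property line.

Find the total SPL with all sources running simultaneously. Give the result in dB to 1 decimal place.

73.7 dB

Converting to relative power and adding: 10^(71.0/10) + 10^(69.4/10) + 10^(63.3/10) = 2.344e+07.
L_total = 10·log₁₀(2.344e+07) = 73.7 dB.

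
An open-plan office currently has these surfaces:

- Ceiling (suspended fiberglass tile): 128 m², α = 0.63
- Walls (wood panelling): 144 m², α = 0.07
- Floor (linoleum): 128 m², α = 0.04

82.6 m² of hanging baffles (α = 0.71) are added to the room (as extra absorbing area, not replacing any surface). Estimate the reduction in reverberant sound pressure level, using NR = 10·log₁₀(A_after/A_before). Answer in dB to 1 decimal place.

2.1 dB

Equivalent absorption area: A_before = 128·0.63 + 144·0.07 + 128·0.04 = 95.840 m².
Added absorption = 82.6 × 0.71 = 58.646 sabins.
New total A_after = 154.486 sabins.
NR = 10·log₁₀(154.486/95.840) = 2.1 dB.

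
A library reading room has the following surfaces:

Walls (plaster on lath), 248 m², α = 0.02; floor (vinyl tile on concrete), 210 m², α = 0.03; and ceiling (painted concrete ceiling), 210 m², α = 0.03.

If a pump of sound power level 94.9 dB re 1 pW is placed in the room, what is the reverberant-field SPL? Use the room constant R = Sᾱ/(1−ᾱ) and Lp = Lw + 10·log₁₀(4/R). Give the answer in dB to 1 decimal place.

Σ(Sᵢαᵢ) = 248·0.02 + 210·0.03 + 210·0.03 = 17.560; total area S = 668.0 m².
ᾱ = 17.560/668.0 = 0.0263; R = Sᾱ/(1−ᾱ) = 17.560/(1−0.0263) = 18.034 m².
Lp = 94.9 + 10·log₁₀(4/18.034) = 94.9 + (-6.54) = 88.4 dB.

88.4 dB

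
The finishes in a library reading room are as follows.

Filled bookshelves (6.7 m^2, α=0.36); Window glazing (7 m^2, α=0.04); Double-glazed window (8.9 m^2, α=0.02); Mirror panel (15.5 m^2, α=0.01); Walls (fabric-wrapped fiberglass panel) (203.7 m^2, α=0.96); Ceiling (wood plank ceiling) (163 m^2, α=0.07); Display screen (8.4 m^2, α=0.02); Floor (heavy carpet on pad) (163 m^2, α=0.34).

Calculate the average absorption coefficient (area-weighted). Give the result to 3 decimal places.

0.461

Total surface area S = 576.2 m^2.
Weighted sum Σ Sα = 265.575.
ᾱ = A/S = 0.461.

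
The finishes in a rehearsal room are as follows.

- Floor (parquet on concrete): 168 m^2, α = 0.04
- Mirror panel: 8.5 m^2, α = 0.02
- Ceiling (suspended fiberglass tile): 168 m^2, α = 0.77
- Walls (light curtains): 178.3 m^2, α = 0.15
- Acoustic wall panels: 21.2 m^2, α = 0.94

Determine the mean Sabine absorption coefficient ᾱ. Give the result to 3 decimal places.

S = Σ Sᵢ = 168 + 8.5 + 168 + 178.3 + 21.2 = 544.0 m^2.
A = 168*0.04 + 8.5*0.02 + 168*0.77 + 178.3*0.15 + 21.2*0.94 = 182.923 sabins.
ᾱ = A/S = 0.336.

0.336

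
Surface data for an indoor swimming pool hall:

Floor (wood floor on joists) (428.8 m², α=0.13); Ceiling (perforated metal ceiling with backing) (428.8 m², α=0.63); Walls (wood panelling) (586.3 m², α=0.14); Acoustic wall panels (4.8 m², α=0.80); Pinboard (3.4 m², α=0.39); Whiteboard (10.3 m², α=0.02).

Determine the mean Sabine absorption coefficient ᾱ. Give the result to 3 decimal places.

0.283

S = Σ Sᵢ = 428.8 + 428.8 + 586.3 + 4.8 + 3.4 + 10.3 = 1462.4 m².
A = 428.8×0.13 + 428.8×0.63 + 586.3×0.14 + 4.8×0.80 + 3.4×0.39 + 10.3×0.02 = 413.342 sabins.
ᾱ = A/S = 0.283.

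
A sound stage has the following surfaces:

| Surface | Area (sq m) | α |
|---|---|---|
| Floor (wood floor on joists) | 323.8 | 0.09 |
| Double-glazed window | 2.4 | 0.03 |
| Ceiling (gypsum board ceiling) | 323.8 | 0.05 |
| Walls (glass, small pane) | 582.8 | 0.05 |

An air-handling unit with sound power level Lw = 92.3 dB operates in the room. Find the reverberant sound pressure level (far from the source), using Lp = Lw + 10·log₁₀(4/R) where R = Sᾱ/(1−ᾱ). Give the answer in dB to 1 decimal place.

Σ(Sᵢαᵢ) = 323.8·0.09 + 2.4·0.03 + 323.8·0.05 + 582.8·0.05 = 74.544; total area S = 1232.8 sq m.
ᾱ = 0.0605, so room constant R = A/(1−ᾱ) = 79.344 sq m.
Lp = Lw + 10 log₁₀(4/R) = 92.3 -12.97 = 79.3 dB.

79.3 dB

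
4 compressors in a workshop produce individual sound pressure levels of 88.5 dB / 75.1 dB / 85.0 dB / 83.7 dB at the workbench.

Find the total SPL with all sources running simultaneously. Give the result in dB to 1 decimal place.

91.1 dB

Sum in the linear (power) domain: Σ 10^(Lᵢ/10) = 10^(88.5/10) + 10^(75.1/10) + 10^(85.0/10) + 10^(83.7/10) = 1.291e+09.
Back to dB: 10·log₁₀ Σ = 91.1 dB.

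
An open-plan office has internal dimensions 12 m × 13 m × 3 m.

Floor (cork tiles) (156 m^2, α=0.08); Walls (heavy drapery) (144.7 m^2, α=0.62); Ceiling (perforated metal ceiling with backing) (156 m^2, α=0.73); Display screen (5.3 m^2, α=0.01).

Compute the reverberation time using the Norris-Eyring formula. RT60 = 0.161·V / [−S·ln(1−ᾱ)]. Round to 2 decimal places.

S = Σ Sᵢ = 462.0 m^2.
Σ(Sᵢαᵢ) = 156×0.08 + 144.7×0.62 + 156×0.73 + 5.3×0.01 = 216.127.
ᾱ = 216.127 / 462.0 = 0.4678.
Eyring denominator: −S ln(1−ᾱ) = 291.400.
V = 12 × 13 × 3 = 468 m³.
T = 0.161·V/[−S·ln(1−ᾱ)] = 0.161·468/291.400 = 0.26 s.

0.26 s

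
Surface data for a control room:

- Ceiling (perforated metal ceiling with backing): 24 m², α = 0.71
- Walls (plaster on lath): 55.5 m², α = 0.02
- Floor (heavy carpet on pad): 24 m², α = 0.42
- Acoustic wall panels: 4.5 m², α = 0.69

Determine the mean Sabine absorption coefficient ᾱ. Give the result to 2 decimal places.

0.29

S = Σ Sᵢ = 24 + 55.5 + 24 + 4.5 = 108.0 m².
Weighted sum Σ Sα = 31.335.
ᾱ = A/S = 0.29.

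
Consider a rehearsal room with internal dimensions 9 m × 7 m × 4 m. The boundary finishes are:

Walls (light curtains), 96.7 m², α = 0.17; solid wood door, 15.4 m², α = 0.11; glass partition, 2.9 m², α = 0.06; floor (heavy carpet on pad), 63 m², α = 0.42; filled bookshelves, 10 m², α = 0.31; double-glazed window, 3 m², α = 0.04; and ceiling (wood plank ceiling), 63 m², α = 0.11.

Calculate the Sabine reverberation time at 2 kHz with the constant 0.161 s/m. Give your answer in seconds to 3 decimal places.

Total absorption A = 96.7*0.17 + 15.4*0.11 + 2.9*0.06 + 63*0.42 + 10*0.31 + 3*0.04 + 63*0.11
  = 16.439 + 1.694 + 0.174 + 26.460 + 3.100 + 0.120 + 6.930 = 54.917 m² sabins.
V = 9·7·4 = 252 m³.
T = 0.161 V/A = 0.161·252/54.917 = 0.739 s.

0.739 s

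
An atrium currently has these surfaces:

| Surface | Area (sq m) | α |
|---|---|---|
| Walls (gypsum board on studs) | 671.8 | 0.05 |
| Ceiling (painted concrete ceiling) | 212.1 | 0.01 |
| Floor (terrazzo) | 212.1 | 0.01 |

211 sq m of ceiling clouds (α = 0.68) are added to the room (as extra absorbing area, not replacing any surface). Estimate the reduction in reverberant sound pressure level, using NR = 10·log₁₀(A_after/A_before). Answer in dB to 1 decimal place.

6.8 dB

Equivalent absorption area: A_before = 671.8×0.05 + 212.1×0.01 + 212.1×0.01 = 37.832 sq m.
Treatment contributes 211·0.68 = 143.480 sabins.
A_after = 37.832 + 143.480 = 181.312 sabins.
NR = 10·log₁₀(181.312/37.832) = 6.8 dB.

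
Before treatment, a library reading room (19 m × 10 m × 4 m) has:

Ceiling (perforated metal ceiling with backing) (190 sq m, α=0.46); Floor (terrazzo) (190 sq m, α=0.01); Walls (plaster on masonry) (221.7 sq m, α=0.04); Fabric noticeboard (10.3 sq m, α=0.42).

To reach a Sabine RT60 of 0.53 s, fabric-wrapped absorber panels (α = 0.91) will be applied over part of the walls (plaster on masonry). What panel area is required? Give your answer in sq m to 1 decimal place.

147.6

Equivalent absorption area: A₁ = 190×0.46 + 190×0.01 + 221.7×0.04 + 10.3×0.42 = 102.494 sq m.
Required A₂ = 0.161·760/0.53 = 230.868 sabins.
Absorption to add: 230.868 − 102.494 = 128.374 sabins.
Each sq m of panel replacing the walls (plaster on masonry) adds (0.91 − 0.04) = 0.87 sabins.
Panel area = 128.374 / 0.87 = 147.6 sq m.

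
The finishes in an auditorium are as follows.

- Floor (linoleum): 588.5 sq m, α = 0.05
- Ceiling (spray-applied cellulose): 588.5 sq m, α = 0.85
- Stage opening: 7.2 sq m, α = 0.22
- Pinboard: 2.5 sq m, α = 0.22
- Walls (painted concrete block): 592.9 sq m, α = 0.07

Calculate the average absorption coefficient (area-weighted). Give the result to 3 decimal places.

0.322

Total surface area S = 1779.6 sq m.
Weighted sum Σ Sα = 573.287.
ᾱ = 573.287 / 1779.6 = 0.322.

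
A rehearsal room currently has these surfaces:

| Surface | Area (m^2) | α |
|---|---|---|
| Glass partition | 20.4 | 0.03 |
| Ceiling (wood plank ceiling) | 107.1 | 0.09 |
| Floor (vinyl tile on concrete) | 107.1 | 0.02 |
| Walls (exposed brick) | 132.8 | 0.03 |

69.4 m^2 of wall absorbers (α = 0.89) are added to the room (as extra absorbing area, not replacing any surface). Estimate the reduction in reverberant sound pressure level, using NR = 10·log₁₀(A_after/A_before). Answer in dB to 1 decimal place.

A_before = Σ Sᵢαᵢ = 20.4×0.03 + 107.1×0.09 + 107.1×0.02 + 132.8×0.03 = 16.377 sabins.
Added absorption = 69.4 × 0.89 = 61.766 sabins.
A_after = 16.377 + 61.766 = 78.143 sabins.
NR = 10·log₁₀(78.143/16.377) = 6.8 dB.

6.8 dB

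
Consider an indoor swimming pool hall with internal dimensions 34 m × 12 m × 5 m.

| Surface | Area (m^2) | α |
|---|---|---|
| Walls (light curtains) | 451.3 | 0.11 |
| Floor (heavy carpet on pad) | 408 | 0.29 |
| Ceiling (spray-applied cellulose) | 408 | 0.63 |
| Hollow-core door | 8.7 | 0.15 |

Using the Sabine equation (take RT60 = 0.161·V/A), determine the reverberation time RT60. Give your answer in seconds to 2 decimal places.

0.77 s

Total absorption A = 451.3·0.11 + 408·0.29 + 408·0.63 + 8.7·0.15
  = 49.643 + 118.320 + 257.040 + 1.305 = 426.308 m^2 sabins.
V = 34·12·5 = 2040 m³.
RT60 = 0.161 · V / A = 0.161 × 2040 / 426.308 = 0.77 s.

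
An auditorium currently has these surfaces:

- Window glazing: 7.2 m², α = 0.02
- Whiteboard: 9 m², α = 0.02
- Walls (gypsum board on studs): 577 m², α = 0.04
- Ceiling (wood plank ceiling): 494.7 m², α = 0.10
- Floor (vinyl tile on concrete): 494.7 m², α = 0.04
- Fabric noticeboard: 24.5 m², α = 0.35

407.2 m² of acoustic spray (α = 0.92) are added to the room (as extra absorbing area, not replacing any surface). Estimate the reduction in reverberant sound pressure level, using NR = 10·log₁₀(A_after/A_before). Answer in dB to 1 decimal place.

6.7 dB

Total absorption A_before = 7.2*0.02 + 9*0.02 + 577*0.04 + 494.7*0.10 + 494.7*0.04 + 24.5*0.35
  = 0.144 + 0.180 + 23.080 + 49.470 + 19.788 + 8.575 = 101.237 m² sabins.
Treatment contributes 407.2·0.92 = 374.624 sabins.
A_after = 101.237 + 374.624 = 475.861 sabins.
NR = 10·log₁₀(475.861/101.237) = 6.7 dB.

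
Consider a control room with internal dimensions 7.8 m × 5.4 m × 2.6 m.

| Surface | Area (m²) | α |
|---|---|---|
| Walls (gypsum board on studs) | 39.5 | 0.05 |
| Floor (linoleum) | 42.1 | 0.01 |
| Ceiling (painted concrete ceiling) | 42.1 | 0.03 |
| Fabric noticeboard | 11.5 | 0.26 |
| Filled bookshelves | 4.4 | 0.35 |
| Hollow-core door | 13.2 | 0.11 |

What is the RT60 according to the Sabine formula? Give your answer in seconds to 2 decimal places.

1.83 s

A = Σ Sᵢαᵢ = 39.5*0.05 + 42.1*0.01 + 42.1*0.03 + 11.5*0.26 + 4.4*0.35 + 13.2*0.11 = 9.641 sabins.
Room volume: 109.512 m³.
T = 0.161 V/A = 0.161·109.512/9.641 = 1.83 s.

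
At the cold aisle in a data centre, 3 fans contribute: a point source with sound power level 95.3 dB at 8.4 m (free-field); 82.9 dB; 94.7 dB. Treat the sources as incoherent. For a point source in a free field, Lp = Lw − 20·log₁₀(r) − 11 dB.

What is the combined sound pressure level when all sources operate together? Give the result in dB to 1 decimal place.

95.0 dB

Source at 8.4 m: Lp = 95.3 − 20·log₁₀(8.4) − 11 = 65.8 dB.
Converting to relative power and adding: 10^(65.8/10) + 10^(82.9/10) + 10^(94.7/10) = 3.15e+09.
L_total = 10·log₁₀(3.15e+09) = 95.0 dB.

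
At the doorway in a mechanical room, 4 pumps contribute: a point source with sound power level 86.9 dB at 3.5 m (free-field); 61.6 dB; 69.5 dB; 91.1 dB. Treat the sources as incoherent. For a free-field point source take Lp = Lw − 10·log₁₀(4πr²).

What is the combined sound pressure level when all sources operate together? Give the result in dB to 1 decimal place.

91.1 dB

Source at 3.5 m: Lp = 86.9 − 10·log₁₀(4π·3.5²) = 86.9 − 10·log₁₀(153.938) = 65.0 dB.
Sum in the linear (power) domain: Σ 10^(Lᵢ/10) = 10^(65.0/10) + 10^(61.6/10) + 10^(69.5/10) + 10^(91.1/10) = 1.302e+09.
Combined level = 10 log₁₀(1.302e+09) = 91.1 dB.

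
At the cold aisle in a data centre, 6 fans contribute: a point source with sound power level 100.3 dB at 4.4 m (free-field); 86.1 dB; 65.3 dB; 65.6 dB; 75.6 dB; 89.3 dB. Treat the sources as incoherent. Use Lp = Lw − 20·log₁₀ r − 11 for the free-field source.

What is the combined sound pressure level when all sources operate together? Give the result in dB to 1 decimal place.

Source at 4.4 m: Lp = 100.3 − 20·log₁₀(4.4) − 11 = 76.4 dB.
Converting to relative power and adding: 10^(76.4/10) + 10^(86.1/10) + 10^(65.3/10) + 10^(65.6/10) + 10^(75.6/10) + 10^(89.3/10) = 1.345e+09.
L_total = 10·log₁₀(1.345e+09) = 91.3 dB.

91.3 dB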